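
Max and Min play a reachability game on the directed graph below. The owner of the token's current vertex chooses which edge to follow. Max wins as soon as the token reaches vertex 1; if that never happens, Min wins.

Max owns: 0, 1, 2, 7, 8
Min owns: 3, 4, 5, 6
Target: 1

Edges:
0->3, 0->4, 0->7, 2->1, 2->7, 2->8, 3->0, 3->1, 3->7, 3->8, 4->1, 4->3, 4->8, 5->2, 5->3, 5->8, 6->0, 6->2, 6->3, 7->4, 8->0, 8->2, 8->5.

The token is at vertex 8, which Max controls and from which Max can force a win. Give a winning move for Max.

2

A0 = {1}
A1: add {2} — 2 (Max) has 2→1.
A2: add {8} — 8 (Max) has 8→2.
A3 = A2; e.g. 0 (Max) has no edge into A2. Fixed point.
From 8, successor 2 is in the attractor (rank 1); the other successors 0, 5 are not.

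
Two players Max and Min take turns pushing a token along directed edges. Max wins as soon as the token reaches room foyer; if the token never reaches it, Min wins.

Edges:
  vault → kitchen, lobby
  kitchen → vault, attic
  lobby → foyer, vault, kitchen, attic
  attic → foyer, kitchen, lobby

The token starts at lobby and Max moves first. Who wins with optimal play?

Track states (vertex, player-to-move).
A0 = {(foyer,Max), (foyer,Min)}
A1: add {(lobby,Max), (attic,Max)}.
(lobby,Max) ∈ A1 ⇒ Max forces the target.

Max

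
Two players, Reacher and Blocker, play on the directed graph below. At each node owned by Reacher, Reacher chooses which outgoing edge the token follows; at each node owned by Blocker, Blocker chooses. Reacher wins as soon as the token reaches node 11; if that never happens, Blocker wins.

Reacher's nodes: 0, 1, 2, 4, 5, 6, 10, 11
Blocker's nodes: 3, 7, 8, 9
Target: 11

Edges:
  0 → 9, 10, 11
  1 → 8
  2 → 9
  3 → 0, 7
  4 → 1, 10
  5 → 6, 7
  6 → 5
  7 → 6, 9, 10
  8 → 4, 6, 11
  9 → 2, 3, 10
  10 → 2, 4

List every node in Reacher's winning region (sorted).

0, 11

A0 = {11}
A1: add {0} — 0 (Reacher) has 0→11.
A2 = A1; e.g. 1 (Reacher) has no edge into A1. Fixed point.
Reacher's winning region = {0, 11}.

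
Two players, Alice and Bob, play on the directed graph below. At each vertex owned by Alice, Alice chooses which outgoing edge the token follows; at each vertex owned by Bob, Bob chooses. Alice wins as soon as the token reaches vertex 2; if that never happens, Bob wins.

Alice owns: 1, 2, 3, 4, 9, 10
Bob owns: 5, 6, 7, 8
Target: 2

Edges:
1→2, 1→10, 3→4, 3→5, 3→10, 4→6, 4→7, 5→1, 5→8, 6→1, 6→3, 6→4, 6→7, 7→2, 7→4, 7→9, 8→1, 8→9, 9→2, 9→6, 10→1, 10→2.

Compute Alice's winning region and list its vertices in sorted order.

1, 2, 3, 5, 8, 9, 10

A0 = {2}
A1: add {1, 9, 10} — 1 (Alice) has 1→2; 9 (Alice) has 9→2; 10 (Alice) has 10→2.
A2: add {3, 8} — 3 (Alice) has 3→10; 8 (Bob): all of {1, 9} already in.
A3: add {5} — 5 (Bob): all of {1, 8} already in.
A4 = A3; e.g. 4 (Alice) has no edge into A3. Fixed point.
Alice's winning region = {1, 2, 3, 5, 8, 9, 10}.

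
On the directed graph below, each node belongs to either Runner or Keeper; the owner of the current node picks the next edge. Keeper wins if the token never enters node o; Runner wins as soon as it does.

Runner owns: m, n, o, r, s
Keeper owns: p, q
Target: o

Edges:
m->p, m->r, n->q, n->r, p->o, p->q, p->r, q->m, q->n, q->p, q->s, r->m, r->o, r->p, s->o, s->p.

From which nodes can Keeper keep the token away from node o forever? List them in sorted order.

p, q

A0 = {o}
A1: add {r, s} — r (Runner) has r→o; s (Runner) has s→o.
A2: add {m, n} — m (Runner) has m→r; n (Runner) has n→r.
A3 = A2; e.g. p (Keeper) can still go to q. Fixed point.
Runner's attractor = {m, n, o, r, s}; Keeper avoids the target exactly from the complement.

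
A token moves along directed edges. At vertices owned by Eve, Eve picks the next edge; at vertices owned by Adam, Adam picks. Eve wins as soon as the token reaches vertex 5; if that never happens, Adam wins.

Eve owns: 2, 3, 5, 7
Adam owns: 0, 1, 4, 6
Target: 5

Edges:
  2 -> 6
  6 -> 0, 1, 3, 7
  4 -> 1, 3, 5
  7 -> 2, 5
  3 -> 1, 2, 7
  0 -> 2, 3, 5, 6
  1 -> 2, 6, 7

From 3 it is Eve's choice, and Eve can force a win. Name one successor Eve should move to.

A0 = {5}
A1: add {7} — 7 (Eve) has 7→5.
A2: add {3} — 3 (Eve) has 3→7.
A3 = A2; e.g. 0 (Adam) can still go to 2. Fixed point.
From 3, successor 7 is in the attractor (rank 1); the other successors 1, 2 are not.

7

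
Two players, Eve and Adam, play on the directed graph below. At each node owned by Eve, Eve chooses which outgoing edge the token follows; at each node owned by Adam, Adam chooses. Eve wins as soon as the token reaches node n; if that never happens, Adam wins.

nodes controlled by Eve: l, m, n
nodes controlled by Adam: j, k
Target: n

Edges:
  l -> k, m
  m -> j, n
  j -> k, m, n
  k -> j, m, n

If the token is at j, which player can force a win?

A0 = {n}
A1: add {m} — m (Eve) has m→n.
A2: add {l} — l (Eve) has l→m.
A3 = A2; e.g. j (Adam) can still go to k. Fixed point.
j never enters the attractor, so Adam can avoid the target forever.

Adam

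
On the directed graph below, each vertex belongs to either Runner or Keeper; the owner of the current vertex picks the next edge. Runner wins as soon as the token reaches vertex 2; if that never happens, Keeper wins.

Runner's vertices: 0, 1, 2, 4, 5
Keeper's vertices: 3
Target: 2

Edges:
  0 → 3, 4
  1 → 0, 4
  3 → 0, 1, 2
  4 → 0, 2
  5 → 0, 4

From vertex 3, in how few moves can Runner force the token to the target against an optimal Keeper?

3

A0 = {2}
A1: add {4} — 4 (Runner) has 4→2.
A2: add {0, 1, 5} — 0 (Runner) has 0→4; 1 (Runner) has 1→4; 5 (Runner) has 5→4.
A3: add {3} — 3 (Keeper): all of {0, 1, 2} already in.
A3 = all vertices. Fixed point.
3 enters the attractor at level 3, so Runner can force the target in 3 moves from there.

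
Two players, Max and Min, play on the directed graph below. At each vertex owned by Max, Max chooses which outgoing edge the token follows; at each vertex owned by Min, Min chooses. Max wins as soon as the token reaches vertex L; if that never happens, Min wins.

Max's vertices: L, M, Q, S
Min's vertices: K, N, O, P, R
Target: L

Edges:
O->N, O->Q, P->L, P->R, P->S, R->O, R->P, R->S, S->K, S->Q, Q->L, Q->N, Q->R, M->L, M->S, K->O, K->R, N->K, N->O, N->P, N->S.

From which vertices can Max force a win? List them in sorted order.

L, M, Q, S

A0 = {L}
A1: add {M, Q} — M (Max) has M→L; Q (Max) has Q→L.
A2: add {S} — S (Max) has S→Q.
A3 = A2; e.g. K (Min) can still go to O. Fixed point.
Max's winning region = {L, M, Q, S}.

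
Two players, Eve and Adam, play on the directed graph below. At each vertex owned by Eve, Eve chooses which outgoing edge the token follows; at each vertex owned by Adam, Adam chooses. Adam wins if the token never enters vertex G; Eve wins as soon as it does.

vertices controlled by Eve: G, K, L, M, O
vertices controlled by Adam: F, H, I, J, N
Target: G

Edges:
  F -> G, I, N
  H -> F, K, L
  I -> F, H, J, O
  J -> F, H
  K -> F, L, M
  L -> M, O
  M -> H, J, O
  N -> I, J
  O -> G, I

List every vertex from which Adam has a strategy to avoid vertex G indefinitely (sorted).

A0 = {G}
A1: add {O} — O (Eve) has O→G.
A2: add {L, M} — L (Eve) has L→O; M (Eve) has M→O.
A3: add {K} — K (Eve) has K→L.
A4 = A3; e.g. F (Adam) can still go to I. Fixed point.
Eve's attractor = {G, K, L, M, O}; Adam avoids the target exactly from the complement.

F, H, I, J, N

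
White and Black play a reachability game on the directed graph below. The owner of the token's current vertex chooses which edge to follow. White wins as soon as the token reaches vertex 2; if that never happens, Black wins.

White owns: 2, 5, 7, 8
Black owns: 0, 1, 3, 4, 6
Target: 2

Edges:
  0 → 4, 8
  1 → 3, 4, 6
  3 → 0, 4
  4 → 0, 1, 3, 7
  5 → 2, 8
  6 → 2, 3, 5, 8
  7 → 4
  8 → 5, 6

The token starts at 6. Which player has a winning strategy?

Black

A0 = {2}
A1: add {5} — 5 (White) has 5→2.
A2: add {8} — 8 (White) has 8→5.
A3 = A2; e.g. 0 (Black) can still go to 4. Fixed point.
6 never enters the attractor, so Black can avoid the target forever.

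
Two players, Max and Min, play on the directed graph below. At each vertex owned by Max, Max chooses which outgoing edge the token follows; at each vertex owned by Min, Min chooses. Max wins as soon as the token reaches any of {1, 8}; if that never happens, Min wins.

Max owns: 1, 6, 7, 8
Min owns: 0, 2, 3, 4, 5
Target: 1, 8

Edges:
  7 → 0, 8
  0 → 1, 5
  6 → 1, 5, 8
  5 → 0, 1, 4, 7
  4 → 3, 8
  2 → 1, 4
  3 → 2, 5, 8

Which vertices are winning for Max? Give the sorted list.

A0 = {1, 8}
A1: add {6, 7} — 6 (Max) has 6→1; 7 (Max) has 7→8.
A2 = A1; e.g. 0 (Min) can still go to 5. Fixed point.
Max's winning region = {1, 6, 7, 8}.

1, 6, 7, 8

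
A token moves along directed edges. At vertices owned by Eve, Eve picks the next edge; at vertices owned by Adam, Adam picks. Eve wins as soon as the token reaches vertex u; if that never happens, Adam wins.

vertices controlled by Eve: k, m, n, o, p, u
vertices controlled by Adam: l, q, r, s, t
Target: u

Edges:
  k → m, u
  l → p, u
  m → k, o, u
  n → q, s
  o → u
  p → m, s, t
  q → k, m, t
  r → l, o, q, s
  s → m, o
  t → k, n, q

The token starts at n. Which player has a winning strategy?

Eve

A0 = {u}
A1: add {k, m, o} — k (Eve) has k→u; m (Eve) has m→u; o (Eve) has o→u.
A2: add {p, s} — p (Eve) has p→m; s (Adam): all of {m, o} already in.
A3: add {l, n} — l (Adam): all of {p, u} already in; n (Eve) has n→s.
A4 = A3; e.g. q (Adam) can still go to t. Fixed point.
n ∈ A3, so Eve can force the target.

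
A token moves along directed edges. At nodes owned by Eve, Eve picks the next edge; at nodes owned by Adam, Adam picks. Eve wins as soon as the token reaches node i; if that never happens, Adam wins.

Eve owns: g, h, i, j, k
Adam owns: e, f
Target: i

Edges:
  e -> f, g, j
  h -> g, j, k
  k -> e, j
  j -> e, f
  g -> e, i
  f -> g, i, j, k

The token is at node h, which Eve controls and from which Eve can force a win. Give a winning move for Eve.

g

A0 = {i}
A1: add {g} — g (Eve) has g→i.
A2: add {h} — h (Eve) has h→g.
A3 = A2; e.g. e (Adam) can still go to f. Fixed point.
From h, successor g is in the attractor (rank 1); the other successors j, k are not.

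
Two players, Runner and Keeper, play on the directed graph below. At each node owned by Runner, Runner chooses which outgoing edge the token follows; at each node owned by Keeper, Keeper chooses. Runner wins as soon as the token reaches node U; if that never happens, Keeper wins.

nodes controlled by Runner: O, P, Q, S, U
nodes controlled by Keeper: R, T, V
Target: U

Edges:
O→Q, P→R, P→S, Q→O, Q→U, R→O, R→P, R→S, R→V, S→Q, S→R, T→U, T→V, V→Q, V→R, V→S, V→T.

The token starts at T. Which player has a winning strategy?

Keeper

A0 = {U}
A1: add {Q} — Q (Runner) has Q→U.
A2: add {O, S} — O (Runner) has O→Q; S (Runner) has S→Q.
A3: add {P} — P (Runner) has P→S.
A4 = A3; e.g. R (Keeper) can still go to V. Fixed point.
T never enters the attractor, so Keeper can avoid the target forever.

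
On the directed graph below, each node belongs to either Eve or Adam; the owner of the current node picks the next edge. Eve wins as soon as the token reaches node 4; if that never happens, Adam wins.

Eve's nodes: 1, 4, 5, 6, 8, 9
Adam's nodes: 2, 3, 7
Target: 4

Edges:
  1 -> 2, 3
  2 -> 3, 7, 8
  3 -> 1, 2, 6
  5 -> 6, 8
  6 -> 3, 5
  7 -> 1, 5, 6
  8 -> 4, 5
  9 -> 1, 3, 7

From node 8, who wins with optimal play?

A0 = {4}
A1: add {8} — 8 (Eve) has 8→4.
8 ∈ A1, so Eve can force the target.

Eve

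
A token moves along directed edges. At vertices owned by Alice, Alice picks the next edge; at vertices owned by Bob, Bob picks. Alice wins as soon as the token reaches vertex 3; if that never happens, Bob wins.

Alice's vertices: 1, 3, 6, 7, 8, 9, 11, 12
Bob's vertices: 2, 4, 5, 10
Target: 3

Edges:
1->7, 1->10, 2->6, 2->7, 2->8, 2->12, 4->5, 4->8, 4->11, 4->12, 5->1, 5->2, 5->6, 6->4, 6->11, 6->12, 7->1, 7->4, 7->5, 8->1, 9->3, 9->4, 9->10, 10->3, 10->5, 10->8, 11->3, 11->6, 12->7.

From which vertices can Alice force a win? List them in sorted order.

A0 = {3}
A1: add {9, 11} — 9 (Alice) has 9→3; 11 (Alice) has 11→3.
A2: add {6} — 6 (Alice) has 6→11.
A3 = A2; e.g. 1 (Alice) has no edge into A2. Fixed point.
Alice's winning region = {3, 6, 9, 11}.

3, 6, 9, 11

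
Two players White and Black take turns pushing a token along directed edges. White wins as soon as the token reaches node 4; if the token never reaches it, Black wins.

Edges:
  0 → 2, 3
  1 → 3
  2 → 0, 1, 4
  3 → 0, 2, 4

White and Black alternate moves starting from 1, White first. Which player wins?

Track states (vertex, player-to-move).
A0 = {(4,White), (4,Black)}
A1: add {(2,White), (3,White)}.
A2: add {(0,Black), (1,Black)}.
A3 = A2; e.g. (0,White) stays out. (1,White) never enters ⇒ Black avoids the target.

Black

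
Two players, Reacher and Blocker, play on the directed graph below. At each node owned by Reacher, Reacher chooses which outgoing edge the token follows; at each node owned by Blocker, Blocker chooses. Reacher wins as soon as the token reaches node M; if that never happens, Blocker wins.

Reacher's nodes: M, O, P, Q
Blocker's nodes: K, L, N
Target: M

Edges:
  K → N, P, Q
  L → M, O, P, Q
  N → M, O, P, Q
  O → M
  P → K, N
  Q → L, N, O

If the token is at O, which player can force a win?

A0 = {M}
A1: add {O} — O (Reacher) has O→M.
O ∈ A1, so Reacher can force the target.

Reacher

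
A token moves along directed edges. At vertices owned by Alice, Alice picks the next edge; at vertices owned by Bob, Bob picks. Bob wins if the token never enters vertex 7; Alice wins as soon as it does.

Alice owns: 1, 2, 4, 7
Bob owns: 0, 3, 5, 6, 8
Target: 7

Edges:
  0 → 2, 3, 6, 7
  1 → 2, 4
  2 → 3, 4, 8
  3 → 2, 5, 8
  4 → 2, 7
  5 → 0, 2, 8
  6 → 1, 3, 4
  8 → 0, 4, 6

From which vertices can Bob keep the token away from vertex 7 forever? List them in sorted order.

0, 3, 5, 6, 8

A0 = {7}
A1: add {4} — 4 (Alice) has 4→7.
A2: add {1, 2} — 1 (Alice) has 1→4; 2 (Alice) has 2→4.
A3 = A2; e.g. 0 (Bob) can still go to 3. Fixed point.
Alice's attractor = {1, 2, 4, 7}; Bob avoids the target exactly from the complement.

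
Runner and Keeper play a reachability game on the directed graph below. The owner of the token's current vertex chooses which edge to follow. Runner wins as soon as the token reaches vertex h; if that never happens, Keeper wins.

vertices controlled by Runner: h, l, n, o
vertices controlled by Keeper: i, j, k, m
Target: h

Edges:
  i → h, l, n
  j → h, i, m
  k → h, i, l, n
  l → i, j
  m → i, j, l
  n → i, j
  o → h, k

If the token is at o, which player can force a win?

Runner

A0 = {h}
A1: add {o} — o (Runner) has o→h.
A2 = A1; e.g. i (Keeper) can still go to l. Fixed point.
o ∈ A1, so Runner can force the target.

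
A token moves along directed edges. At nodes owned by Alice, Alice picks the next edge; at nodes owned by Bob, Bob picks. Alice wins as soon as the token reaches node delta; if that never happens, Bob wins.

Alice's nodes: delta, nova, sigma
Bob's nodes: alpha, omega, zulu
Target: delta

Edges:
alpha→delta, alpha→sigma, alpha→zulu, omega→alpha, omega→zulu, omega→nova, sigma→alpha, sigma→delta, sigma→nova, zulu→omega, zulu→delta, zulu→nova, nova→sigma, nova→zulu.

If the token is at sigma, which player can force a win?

A0 = {delta}
A1: add {sigma} — sigma (Alice) has sigma→delta.
sigma ∈ A1, so Alice can force the target.

Alice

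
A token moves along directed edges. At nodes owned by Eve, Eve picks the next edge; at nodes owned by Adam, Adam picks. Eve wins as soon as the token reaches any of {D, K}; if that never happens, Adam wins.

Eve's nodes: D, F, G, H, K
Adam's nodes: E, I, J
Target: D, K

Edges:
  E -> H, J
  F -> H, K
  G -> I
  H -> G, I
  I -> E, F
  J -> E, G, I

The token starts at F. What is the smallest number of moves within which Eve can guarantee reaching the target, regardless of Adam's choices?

A0 = {D, K}
A1: add {F} — F (Eve) has F→K.
A2 = A1; e.g. E (Adam) can still go to H. Fixed point.
F enters the attractor at level 1, so Eve can force the target in 1 move from there.

1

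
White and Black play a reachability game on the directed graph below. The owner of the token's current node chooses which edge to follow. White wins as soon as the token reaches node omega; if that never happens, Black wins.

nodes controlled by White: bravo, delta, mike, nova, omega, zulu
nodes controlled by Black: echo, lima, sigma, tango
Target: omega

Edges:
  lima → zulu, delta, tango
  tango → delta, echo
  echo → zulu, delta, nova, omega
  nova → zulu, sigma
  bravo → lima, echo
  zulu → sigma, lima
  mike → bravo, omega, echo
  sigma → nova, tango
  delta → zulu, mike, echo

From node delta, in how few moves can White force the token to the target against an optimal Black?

A0 = {omega}
A1: add {mike} — mike (White) has mike→omega.
A2: add {delta} — delta (White) has delta→mike.
A3 = A2; e.g. zulu (White) has no edge into A2. Fixed point.
delta enters the attractor at level 2, so White can force the target in 2 moves from there.

2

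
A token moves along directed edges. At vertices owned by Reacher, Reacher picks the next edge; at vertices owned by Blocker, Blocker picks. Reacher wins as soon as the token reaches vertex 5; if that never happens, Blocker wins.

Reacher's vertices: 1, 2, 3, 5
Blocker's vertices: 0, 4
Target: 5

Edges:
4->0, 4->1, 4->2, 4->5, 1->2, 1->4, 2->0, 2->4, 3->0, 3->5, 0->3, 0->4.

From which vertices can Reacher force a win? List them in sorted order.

3, 5

A0 = {5}
A1: add {3} — 3 (Reacher) has 3→5.
A2 = A1; e.g. 0 (Blocker) can still go to 4. Fixed point.
Reacher's winning region = {3, 5}.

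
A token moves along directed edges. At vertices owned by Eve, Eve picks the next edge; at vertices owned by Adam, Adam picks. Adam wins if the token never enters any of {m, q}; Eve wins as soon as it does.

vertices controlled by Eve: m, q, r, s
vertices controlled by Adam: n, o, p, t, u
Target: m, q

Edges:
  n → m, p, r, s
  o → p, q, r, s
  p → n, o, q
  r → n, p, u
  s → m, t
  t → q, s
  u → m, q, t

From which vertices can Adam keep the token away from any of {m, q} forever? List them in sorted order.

n, o, p

A0 = {m, q}
A1: add {s} — s (Eve) has s→m.
A2: add {t} — t (Adam): all of {q, s} already in.
A3: add {u} — u (Adam): all of {m, q, t} already in.
A4: add {r} — r (Eve) has r→u.
A5 = A4; e.g. n (Adam) can still go to p. Fixed point.
Eve's attractor = {m, q, r, s, t, u}; Adam avoids the target exactly from the complement.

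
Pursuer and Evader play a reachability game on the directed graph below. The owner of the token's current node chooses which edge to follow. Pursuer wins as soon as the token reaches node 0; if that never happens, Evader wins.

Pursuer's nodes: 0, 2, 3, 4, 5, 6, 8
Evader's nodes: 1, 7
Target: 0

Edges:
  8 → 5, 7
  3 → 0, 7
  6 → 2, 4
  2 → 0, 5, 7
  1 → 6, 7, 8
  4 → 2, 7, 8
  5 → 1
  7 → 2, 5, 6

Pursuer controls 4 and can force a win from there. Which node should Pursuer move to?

2

A0 = {0}
A1: add {2, 3} — 2 (Pursuer) has 2→0; 3 (Pursuer) has 3→0.
A2: add {4, 6} — 4 (Pursuer) has 4→2; 6 (Pursuer) has 6→2.
A3 = A2; e.g. 1 (Evader) can still go to 7. Fixed point.
From 4, successor 2 is in the attractor (rank 1); the other successors 7, 8 are not.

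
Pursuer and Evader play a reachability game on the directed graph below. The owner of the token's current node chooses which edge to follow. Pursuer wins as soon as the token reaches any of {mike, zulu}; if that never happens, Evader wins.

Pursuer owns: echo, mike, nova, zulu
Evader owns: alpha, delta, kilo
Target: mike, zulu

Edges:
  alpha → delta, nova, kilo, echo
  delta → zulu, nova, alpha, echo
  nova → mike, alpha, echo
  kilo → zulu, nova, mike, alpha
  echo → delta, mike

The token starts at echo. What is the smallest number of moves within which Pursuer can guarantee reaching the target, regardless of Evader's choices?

A0 = {mike, zulu}
A1: add {echo, nova} — nova (Pursuer) has nova→mike; echo (Pursuer) has echo→mike.
A2 = A1; e.g. delta (Evader) can still go to alpha. Fixed point.
echo enters the attractor at level 1, so Pursuer can force the target in 1 move from there.

1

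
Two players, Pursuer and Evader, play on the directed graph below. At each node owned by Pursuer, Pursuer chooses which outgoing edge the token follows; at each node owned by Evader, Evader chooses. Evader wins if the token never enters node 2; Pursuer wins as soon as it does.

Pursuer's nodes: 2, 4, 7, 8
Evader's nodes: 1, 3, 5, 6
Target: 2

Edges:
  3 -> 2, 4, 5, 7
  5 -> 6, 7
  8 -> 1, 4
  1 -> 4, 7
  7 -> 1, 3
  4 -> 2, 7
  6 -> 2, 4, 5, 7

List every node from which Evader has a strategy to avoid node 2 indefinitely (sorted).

A0 = {2}
A1: add {4} — 4 (Pursuer) has 4→2.
A2: add {8} — 8 (Pursuer) has 8→4.
A3 = A2; e.g. 1 (Evader) can still go to 7. Fixed point.
Pursuer's attractor = {2, 4, 8}; Evader avoids the target exactly from the complement.

1, 3, 5, 6, 7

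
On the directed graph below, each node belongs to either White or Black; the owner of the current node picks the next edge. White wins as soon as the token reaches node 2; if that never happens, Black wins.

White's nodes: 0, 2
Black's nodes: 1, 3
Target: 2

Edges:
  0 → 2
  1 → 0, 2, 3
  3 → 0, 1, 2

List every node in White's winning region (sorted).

0, 2

A0 = {2}
A1: add {0} — 0 (White) has 0→2.
A2 = A1; e.g. 1 (Black) can still go to 3. Fixed point.
White's winning region = {0, 2}.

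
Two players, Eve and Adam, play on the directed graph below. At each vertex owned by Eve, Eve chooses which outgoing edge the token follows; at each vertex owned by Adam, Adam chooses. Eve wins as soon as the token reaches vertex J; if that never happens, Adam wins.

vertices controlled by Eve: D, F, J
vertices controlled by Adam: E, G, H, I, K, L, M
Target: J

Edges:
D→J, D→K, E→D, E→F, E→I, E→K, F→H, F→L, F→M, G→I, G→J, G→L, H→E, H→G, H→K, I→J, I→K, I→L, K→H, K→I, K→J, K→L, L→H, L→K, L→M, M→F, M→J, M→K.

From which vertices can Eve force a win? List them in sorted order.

A0 = {J}
A1: add {D} — D (Eve) has D→J.
A2 = A1; e.g. E (Adam) can still go to F. Fixed point.
Eve's winning region = {D, J}.

D, J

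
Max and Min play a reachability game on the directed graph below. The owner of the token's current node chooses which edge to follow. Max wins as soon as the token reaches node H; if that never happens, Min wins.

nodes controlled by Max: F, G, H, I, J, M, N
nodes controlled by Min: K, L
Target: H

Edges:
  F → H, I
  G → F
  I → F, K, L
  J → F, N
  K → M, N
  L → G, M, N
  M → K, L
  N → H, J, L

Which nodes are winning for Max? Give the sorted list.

F, G, H, I, J, N

A0 = {H}
A1: add {F, N} — F (Max) has F→H; N (Max) has N→H.
A2: add {G, I, J} — G (Max) has G→F; I (Max) has I→F; J (Max) has J→F.
A3 = A2; e.g. K (Min) can still go to M. Fixed point.
Max's winning region = {F, G, H, I, J, N}.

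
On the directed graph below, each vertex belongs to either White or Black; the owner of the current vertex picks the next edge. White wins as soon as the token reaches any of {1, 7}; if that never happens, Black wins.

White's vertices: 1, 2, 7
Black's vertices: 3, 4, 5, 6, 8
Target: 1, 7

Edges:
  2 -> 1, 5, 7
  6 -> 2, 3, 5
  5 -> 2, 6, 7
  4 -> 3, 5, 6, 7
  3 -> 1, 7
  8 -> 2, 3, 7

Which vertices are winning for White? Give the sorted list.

1, 2, 3, 7, 8

A0 = {1, 7}
A1: add {2, 3} — 2 (White) has 2→1; 3 (Black): all of {1, 7} already in.
A2: add {8} — 8 (Black): all of {2, 3, 7} already in.
A3 = A2; e.g. 4 (Black) can still go to 5. Fixed point.
White's winning region = {1, 2, 3, 7, 8}.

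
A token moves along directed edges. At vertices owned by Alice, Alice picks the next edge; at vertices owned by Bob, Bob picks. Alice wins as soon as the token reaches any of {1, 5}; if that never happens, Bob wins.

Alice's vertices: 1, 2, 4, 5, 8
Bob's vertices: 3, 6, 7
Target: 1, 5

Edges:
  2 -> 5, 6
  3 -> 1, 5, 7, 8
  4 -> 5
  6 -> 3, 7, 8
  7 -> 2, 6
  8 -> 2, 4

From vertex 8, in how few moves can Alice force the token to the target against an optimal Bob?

A0 = {1, 5}
A1: add {2, 4} — 2 (Alice) has 2→5; 4 (Alice) has 4→5.
A2: add {8} — 8 (Alice) has 8→2.
A3 = A2; e.g. 3 (Bob) can still go to 7. Fixed point.
8 enters the attractor at level 2, so Alice can force the target in 2 moves from there.

2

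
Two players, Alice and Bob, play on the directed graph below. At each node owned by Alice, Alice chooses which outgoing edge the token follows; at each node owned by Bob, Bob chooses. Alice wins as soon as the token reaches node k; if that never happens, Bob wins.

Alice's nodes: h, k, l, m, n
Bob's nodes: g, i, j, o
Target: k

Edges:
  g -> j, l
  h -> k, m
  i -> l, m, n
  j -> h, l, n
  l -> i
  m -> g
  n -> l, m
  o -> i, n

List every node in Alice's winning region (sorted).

A0 = {k}
A1: add {h} — h (Alice) has h→k.
A2 = A1; e.g. g (Bob) can still go to j. Fixed point.
Alice's winning region = {h, k}.

h, k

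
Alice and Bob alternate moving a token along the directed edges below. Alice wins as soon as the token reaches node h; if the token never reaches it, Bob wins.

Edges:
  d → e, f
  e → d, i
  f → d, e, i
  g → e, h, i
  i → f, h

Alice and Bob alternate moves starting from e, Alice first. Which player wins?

Track states (vertex, player-to-move).
A0 = {(h,Alice), (h,Bob)}
A1: add {(g,Alice), (i,Alice)}.
A2 = A1; e.g. (d,Alice) stays out. (e,Alice) never enters ⇒ Bob avoids the target.

Bob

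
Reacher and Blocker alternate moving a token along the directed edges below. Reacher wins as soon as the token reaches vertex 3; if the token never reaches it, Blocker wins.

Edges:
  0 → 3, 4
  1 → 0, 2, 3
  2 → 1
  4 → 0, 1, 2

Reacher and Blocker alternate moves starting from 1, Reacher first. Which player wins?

Reacher

Track states (vertex, player-to-move).
A0 = {(3,Reacher), (3,Blocker)}
A1: add {(0,Reacher), (1,Reacher)}.
(1,Reacher) ∈ A1 ⇒ Reacher forces the target.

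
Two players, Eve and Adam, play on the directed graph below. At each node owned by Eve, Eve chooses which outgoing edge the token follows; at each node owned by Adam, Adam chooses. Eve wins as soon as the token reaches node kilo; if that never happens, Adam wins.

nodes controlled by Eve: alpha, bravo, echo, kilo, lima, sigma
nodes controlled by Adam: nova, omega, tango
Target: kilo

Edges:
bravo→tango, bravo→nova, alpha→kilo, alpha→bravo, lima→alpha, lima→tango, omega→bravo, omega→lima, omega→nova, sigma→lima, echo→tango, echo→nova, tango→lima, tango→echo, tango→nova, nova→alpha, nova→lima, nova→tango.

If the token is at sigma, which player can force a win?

A0 = {kilo}
A1: add {alpha} — alpha (Eve) has alpha→kilo.
A2: add {lima} — lima (Eve) has lima→alpha.
A3: add {sigma} — sigma (Eve) has sigma→lima.
A4 = A3; e.g. bravo (Eve) has no edge into A3. Fixed point.
sigma ∈ A3, so Eve can force the target.

Eve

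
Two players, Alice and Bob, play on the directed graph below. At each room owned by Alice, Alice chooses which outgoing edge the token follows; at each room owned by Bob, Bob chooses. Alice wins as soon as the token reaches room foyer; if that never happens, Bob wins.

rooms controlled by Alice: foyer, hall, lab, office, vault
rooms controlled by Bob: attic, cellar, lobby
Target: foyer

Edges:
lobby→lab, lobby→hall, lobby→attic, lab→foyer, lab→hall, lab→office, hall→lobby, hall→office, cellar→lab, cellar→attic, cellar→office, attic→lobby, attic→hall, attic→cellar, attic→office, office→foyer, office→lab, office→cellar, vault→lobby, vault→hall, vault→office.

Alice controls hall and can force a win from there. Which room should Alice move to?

A0 = {foyer}
A1: add {lab, office} — lab (Alice) has lab→foyer; office (Alice) has office→foyer.
A2: add {hall, vault} — hall (Alice) has hall→office; vault (Alice) has vault→office.
A3 = A2; e.g. lobby (Bob) can still go to attic. Fixed point.
From hall, successor office is in the attractor (rank 1); the other successor lobby is not.

office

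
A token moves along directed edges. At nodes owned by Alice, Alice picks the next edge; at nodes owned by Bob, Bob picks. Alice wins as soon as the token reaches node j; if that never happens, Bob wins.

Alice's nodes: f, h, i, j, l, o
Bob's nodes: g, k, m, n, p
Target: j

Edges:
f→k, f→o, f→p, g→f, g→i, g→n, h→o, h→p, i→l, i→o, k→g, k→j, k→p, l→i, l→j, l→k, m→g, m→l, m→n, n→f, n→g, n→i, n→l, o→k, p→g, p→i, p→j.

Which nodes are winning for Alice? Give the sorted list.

i, j, l

A0 = {j}
A1: add {l} — l (Alice) has l→j.
A2: add {i} — i (Alice) has i→l.
A3 = A2; e.g. f (Alice) has no edge into A2. Fixed point.
Alice's winning region = {i, j, l}.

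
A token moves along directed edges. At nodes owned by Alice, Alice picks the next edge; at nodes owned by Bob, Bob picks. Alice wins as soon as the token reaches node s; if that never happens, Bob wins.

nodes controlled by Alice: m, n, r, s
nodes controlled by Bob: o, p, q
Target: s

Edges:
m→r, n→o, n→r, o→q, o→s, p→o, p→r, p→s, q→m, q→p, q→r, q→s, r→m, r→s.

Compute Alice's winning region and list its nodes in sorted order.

m, n, r, s

A0 = {s}
A1: add {r} — r (Alice) has r→s.
A2: add {m, n} — m (Alice) has m→r; n (Alice) has n→r.
A3 = A2; e.g. o (Bob) can still go to q. Fixed point.
Alice's winning region = {m, n, r, s}.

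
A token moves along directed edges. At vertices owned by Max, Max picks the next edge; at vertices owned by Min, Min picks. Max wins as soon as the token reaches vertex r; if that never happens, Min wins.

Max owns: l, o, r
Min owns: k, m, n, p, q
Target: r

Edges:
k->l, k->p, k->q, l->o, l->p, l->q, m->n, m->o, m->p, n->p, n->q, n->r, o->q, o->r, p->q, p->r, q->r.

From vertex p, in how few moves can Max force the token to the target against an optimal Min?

A0 = {r}
A1: add {o, q} — o (Max) has o→r; q (Min): all of {r} already in.
A2: add {l, p} — l (Max) has l→o; p (Min): all of {q, r} already in.
p enters the attractor at level 2, so Max can force the target in 2 moves from there.

2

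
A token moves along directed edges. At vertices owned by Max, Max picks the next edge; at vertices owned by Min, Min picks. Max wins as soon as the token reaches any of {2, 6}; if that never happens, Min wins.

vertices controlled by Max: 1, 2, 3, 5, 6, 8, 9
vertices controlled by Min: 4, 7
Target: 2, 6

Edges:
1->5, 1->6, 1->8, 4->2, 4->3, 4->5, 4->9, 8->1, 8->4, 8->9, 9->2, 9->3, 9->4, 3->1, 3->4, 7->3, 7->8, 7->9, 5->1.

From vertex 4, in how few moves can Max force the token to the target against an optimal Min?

3

A0 = {2, 6}
A1: add {1, 9} — 1 (Max) has 1→6; 9 (Max) has 9→2.
A2: add {3, 5, 8} — 3 (Max) has 3→1; 5 (Max) has 5→1; 8 (Max) has 8→1.
A3: add {4, 7} — 4 (Min): all of {2, 3, 5, 9} already in; 7 (Min): all of {3, 8, 9} already in.
A3 = all vertices. Fixed point.
4 enters the attractor at level 3, so Max can force the target in 3 moves from there.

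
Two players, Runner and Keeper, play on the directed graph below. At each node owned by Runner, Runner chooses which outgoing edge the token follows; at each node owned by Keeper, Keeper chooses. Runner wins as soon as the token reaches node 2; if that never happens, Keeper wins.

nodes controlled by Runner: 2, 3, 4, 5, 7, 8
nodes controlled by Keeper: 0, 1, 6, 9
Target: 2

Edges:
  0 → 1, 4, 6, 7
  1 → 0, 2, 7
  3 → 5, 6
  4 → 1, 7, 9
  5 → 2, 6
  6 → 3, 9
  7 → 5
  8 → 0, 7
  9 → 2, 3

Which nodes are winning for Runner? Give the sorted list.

2, 3, 4, 5, 6, 7, 8, 9

A0 = {2}
A1: add {5} — 5 (Runner) has 5→2.
A2: add {3, 7} — 3 (Runner) has 3→5; 7 (Runner) has 7→5.
A3: add {4, 8, 9} — 4 (Runner) has 4→7; 8 (Runner) has 8→7; 9 (Keeper): all of {2, 3} already in.
A4: add {6} — 6 (Keeper): all of {3, 9} already in.
A5 = A4; e.g. 0 (Keeper) can still go to 1. Fixed point.
Runner's winning region = {2, 3, 4, 5, 6, 7, 8, 9}.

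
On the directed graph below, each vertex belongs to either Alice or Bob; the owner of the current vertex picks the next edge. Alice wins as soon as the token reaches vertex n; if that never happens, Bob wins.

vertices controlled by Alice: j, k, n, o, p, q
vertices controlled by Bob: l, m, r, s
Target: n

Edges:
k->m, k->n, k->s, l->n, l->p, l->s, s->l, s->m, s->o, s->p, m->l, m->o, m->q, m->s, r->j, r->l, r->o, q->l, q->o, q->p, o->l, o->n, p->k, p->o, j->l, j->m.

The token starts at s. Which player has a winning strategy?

Bob

A0 = {n}
A1: add {k, o} — k (Alice) has k→n; o (Alice) has o→n.
A2: add {p, q} — p (Alice) has p→k; q (Alice) has q→o.
A3 = A2; e.g. j (Alice) has no edge into A2. Fixed point.
s never enters the attractor, so Bob can avoid the target forever.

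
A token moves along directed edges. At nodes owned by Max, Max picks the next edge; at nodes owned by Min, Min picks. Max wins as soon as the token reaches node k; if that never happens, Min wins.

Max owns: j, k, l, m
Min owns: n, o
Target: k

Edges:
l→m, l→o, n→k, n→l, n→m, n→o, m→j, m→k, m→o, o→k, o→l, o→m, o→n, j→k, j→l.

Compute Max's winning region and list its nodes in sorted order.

A0 = {k}
A1: add {j, m} — j (Max) has j→k; m (Max) has m→k.
A2: add {l} — l (Max) has l→m.
A3 = A2; e.g. n (Min) can still go to o. Fixed point.
Max's winning region = {j, k, l, m}.

j, k, l, m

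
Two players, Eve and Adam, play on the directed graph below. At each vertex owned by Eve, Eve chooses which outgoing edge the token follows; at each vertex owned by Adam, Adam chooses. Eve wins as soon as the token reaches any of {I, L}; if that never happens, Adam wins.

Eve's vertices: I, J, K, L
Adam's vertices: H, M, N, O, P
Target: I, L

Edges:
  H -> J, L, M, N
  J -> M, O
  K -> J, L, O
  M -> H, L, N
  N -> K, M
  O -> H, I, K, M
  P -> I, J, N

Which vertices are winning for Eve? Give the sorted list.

I, K, L

A0 = {I, L}
A1: add {K} — K (Eve) has K→L.
A2 = A1; e.g. H (Adam) can still go to J. Fixed point.
Eve's winning region = {I, K, L}.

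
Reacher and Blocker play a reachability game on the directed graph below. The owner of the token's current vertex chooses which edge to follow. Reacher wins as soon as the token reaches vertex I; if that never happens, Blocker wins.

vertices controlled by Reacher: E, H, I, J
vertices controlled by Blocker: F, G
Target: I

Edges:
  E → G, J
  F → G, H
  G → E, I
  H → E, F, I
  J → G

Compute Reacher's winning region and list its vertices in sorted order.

H, I

A0 = {I}
A1: add {H} — H (Reacher) has H→I.
A2 = A1; e.g. E (Reacher) has no edge into A1. Fixed point.
Reacher's winning region = {H, I}.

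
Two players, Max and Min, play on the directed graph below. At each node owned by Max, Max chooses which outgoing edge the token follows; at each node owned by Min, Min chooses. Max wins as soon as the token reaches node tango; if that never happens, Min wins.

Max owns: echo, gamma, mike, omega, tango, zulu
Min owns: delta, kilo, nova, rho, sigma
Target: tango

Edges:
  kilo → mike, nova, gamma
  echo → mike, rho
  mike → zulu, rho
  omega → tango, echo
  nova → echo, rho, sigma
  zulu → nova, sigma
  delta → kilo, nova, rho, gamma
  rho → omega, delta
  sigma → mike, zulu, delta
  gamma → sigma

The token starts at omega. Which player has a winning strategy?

Max

A0 = {tango}
A1: add {omega} — omega (Max) has omega→tango.
A2 = A1; e.g. kilo (Min) can still go to mike. Fixed point.
omega ∈ A1, so Max can force the target.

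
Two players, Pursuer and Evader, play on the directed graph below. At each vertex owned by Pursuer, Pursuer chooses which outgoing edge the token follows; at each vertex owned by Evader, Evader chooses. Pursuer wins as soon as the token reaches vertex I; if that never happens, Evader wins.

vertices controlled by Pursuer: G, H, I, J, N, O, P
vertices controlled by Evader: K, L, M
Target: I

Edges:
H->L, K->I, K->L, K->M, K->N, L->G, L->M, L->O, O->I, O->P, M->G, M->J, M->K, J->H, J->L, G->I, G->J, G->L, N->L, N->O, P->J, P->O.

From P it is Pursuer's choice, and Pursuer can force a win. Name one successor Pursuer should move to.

A0 = {I}
A1: add {G, O} — G (Pursuer) has G→I; O (Pursuer) has O→I.
A2: add {N, P} — N (Pursuer) has N→O; P (Pursuer) has P→O.
A3 = A2; e.g. H (Pursuer) has no edge into A2. Fixed point.
From P, successor O is in the attractor (rank 1); the other successor J is not.

O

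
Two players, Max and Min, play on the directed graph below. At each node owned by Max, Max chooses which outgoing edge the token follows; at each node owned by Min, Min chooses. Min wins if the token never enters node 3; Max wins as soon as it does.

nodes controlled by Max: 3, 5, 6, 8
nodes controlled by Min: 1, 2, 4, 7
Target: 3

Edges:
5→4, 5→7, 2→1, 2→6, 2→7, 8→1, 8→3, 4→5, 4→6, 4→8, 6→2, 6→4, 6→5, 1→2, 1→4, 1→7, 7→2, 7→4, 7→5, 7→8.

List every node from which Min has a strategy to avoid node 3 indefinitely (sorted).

A0 = {3}
A1: add {8} — 8 (Max) has 8→3.
A2 = A1; e.g. 1 (Min) can still go to 2. Fixed point.
Max's attractor = {3, 8}; Min avoids the target exactly from the complement.

1, 2, 4, 5, 6, 7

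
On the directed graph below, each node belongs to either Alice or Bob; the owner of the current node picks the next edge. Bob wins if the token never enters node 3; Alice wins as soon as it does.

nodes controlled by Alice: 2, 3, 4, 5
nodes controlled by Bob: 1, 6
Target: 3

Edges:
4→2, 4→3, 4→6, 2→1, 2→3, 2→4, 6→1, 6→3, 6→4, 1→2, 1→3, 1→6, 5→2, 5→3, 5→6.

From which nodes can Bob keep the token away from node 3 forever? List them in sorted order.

A0 = {3}
A1: add {2, 4, 5} — 2 (Alice) has 2→3; 4 (Alice) has 4→3; 5 (Alice) has 5→3.
A2 = A1; e.g. 1 (Bob) can still go to 6. Fixed point.
Alice's attractor = {2, 3, 4, 5}; Bob avoids the target exactly from the complement.

1, 6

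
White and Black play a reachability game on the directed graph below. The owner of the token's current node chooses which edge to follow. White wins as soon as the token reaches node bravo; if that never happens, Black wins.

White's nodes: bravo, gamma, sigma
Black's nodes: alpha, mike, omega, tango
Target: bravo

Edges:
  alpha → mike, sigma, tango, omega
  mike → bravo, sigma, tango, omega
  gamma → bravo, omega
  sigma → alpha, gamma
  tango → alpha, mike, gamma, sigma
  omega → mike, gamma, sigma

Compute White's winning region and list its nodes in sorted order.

bravo, gamma, sigma

A0 = {bravo}
A1: add {gamma} — gamma (White) has gamma→bravo.
A2: add {sigma} — sigma (White) has sigma→gamma.
A3 = A2; e.g. alpha (Black) can still go to mike. Fixed point.
White's winning region = {bravo, gamma, sigma}.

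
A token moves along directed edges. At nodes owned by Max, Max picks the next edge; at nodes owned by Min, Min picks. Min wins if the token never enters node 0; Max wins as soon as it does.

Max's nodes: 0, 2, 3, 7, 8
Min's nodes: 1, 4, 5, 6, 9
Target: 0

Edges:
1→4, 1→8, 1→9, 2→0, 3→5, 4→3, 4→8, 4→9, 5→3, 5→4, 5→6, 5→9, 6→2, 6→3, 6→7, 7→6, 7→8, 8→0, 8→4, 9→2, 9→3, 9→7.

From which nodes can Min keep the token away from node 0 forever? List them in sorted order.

1, 3, 4, 5, 6, 9

A0 = {0}
A1: add {2, 8} — 2 (Max) has 2→0; 8 (Max) has 8→0.
A2: add {7} — 7 (Max) has 7→8.
A3 = A2; e.g. 1 (Min) can still go to 4. Fixed point.
Max's attractor = {0, 2, 7, 8}; Min avoids the target exactly from the complement.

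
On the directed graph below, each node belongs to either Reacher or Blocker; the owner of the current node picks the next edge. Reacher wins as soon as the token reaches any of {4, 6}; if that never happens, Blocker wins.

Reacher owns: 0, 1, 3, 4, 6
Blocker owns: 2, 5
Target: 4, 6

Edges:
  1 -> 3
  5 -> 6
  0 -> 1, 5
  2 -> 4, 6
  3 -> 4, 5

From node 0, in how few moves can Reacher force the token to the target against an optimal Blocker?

2

A0 = {4, 6}
A1: add {2, 3, 5} — 2 (Blocker): all of {4, 6} already in; 3 (Reacher) has 3→4; 5 (Blocker): all of {6} already in.
A2: add {0, 1} — 0 (Reacher) has 0→5; 1 (Reacher) has 1→3.
A2 = all vertices. Fixed point.
0 enters the attractor at level 2, so Reacher can force the target in 2 moves from there.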